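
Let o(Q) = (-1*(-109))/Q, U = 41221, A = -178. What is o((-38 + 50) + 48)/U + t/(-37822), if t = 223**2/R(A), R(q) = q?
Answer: 15465821123/2081345983770 ≈ 0.0074307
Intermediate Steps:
o(Q) = 109/Q
t = -49729/178 (t = 223**2/(-178) = 49729*(-1/178) = -49729/178 ≈ -279.38)
o((-38 + 50) + 48)/U + t/(-37822) = (109/((-38 + 50) + 48))/41221 - 49729/178/(-37822) = (109/(12 + 48))*(1/41221) - 49729/178*(-1/37822) = (109/60)*(1/41221) + 49729/6732316 = 109/2473260 + 49729/6732316 = 15465821123/2081345983770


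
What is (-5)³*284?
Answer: -35500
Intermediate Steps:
(-5)³*284 = -125*284 = -35500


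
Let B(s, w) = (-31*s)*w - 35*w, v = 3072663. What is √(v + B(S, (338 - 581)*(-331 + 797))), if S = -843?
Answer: 3*I*√328023629 ≈ 54334.0*I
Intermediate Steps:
B(s, w) = -35*w - 31*s*w (B(s, w) = -31*s*w - 35*w = -35*w - 31*s*w)
√(v + B(S, (338 - 581)*(-331 + 797))) = √(3072663 - (338 - 581)*(-331 + 797)*(35 + 31*(-843))) = √(3072663 - (-243*466)*(35 - 26133)) = √(3072663 - 1*(-113238)*(-26098)) = √(3072663 - 2955285324) = √(-2952212661) = 3*I*√328023629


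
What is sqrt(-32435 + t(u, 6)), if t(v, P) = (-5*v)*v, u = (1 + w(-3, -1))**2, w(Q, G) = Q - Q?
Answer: 2*I*sqrt(8110) ≈ 180.11*I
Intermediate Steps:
w(Q, G) = 0
u = 1 (u = (1 + 0)**2 = 1**2 = 1)
t(v, P) = -5*v**2
sqrt(-32435 + t(u, 6)) = sqrt(-32435 - 5*1**2) = sqrt(-32435 - 5*1) = sqrt(-32435 - 5) = sqrt(-32440) = 2*I*sqrt(8110)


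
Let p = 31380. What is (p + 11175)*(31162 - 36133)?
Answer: -211540905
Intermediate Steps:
(p + 11175)*(31162 - 36133) = (31380 + 11175)*(31162 - 36133) = 42555*(-4971) = -211540905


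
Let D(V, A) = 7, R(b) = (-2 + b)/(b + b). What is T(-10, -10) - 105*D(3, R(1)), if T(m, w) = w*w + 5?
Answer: -630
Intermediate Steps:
T(m, w) = 5 + w**2 (T(m, w) = w**2 + 5 = 5 + w**2)
R(b) = (-2 + b)/(2*b) (R(b) = (-2 + b)/((2*b)) = (-2 + b)*(1/(2*b)) = (-2 + b)/(2*b))
T(-10, -10) - 105*D(3, R(1)) = (5 + (-10)**2) - 105*7 = (5 + 100) - 735 = 105 - 735 = -630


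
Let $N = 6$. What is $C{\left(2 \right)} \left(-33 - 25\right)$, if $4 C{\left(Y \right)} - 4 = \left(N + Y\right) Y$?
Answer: $-290$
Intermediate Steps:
$C{\left(Y \right)} = 1 + \frac{Y \left(6 + Y\right)}{4}$ ($C{\left(Y \right)} = 1 + \frac{\left(6 + Y\right) Y}{4} = 1 + \frac{Y \left(6 + Y\right)}{4}$)
$C{\left(2 \right)} \left(-33 - 25\right) = \left(1 + \frac{2^{2}}{4} + \frac{3}{2} \cdot 2\right) \left(-33 - 25\right) = \left(1 + \frac{1}{4} \cdot 4 + 3\right) \left(-58\right) = \left(1 + 1 + 3\right) \left(-58\right) = 5 \left(-58\right) = -290$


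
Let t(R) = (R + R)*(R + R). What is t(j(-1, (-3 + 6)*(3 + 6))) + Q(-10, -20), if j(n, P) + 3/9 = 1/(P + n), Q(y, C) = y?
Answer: -14681/1521 ≈ -9.6522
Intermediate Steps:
j(n, P) = -⅓ + 1/(P + n)
t(R) = 4*R² (t(R) = (2*R)*(2*R) = 4*R²)
t(j(-1, (-3 + 6)*(3 + 6))) + Q(-10, -20) = 4*((3 - (-3 + 6)*(3 + 6) - 1*(-1))/(3*((-3 + 6)*(3 + 6) - 1)))² - 10 = 4*((3 - 3*9 + 1)/(3*(3*9 - 1)))² - 10 = 4*((3 - 1*27 + 1)/(3*(27 - 1)))² - 10 = 4*((⅓)*(3 - 27 + 1)/26)² - 10 = 4*((⅓)*(1/26)*(-23))² - 10 = 4*(-23/78)² - 10 = 4*(529/6084) - 10 = 529/1521 - 10 = -14681/1521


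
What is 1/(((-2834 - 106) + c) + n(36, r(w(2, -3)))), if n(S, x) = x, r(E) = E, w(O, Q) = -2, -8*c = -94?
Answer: -4/11721 ≈ -0.00034127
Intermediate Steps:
c = 47/4 (c = -⅛*(-94) = 47/4 ≈ 11.750)
1/(((-2834 - 106) + c) + n(36, r(w(2, -3)))) = 1/(((-2834 - 106) + 47/4) - 2) = 1/((-2940 + 47/4) - 2) = 1/(-11713/4 - 2) = 1/(-11721/4) = -4/11721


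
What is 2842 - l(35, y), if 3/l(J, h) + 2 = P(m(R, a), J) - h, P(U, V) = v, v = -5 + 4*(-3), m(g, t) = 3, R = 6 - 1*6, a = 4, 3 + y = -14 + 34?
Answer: 34105/12 ≈ 2842.1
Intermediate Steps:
y = 17 (y = -3 + (-14 + 34) = -3 + 20 = 17)
R = 0 (R = 6 - 6 = 0)
v = -17 (v = -5 - 12 = -17)
P(U, V) = -17
l(J, h) = 3/(-19 - h) (l(J, h) = 3/(-2 + (-17 - h)) = 3/(-19 - h))
2842 - l(35, y) = 2842 - (-3)/(19 + 17) = 2842 - (-3)/36 = 2842 - 1*(-1/12) = 2842 + 1/12 = 34105/12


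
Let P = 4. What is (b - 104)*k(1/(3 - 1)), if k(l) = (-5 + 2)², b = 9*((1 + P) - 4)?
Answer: -855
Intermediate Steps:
b = 9 (b = 9*((1 + 4) - 4) = 9*(5 - 4) = 9*1 = 9)
k(l) = 9 (k(l) = (-3)² = 9)
(b - 104)*k(1/(3 - 1)) = (9 - 104)*9 = -95*9 = -855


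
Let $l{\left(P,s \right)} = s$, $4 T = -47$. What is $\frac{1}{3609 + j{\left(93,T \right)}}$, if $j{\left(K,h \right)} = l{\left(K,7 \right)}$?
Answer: $\frac{1}{3616} \approx 0.00027655$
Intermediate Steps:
$T = - \frac{47}{4}$ ($T = \frac{1}{4} \left(-47\right) = - \frac{47}{4} \approx -11.75$)
$j{\left(K,h \right)} = 7$
$\frac{1}{3609 + j{\left(93,T \right)}} = \frac{1}{3609 + 7} = \frac{1}{3616}$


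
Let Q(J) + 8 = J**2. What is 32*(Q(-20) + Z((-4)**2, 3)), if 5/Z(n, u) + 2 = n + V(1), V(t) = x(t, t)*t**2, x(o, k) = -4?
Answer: 12560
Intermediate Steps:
V(t) = -4*t**2
Z(n, u) = 5/(-6 + n) (Z(n, u) = 5/(-2 + (n - 4*1**2)) = 5/(-2 + (n - 4*1)) = 5/(-2 + (n - 4)) = 5/(-2 + (-4 + n)) = 5/(-6 + n))
Q(J) = -8 + J**2
32*(Q(-20) + Z((-4)**2, 3)) = 32*((-8 + (-20)**2) + 5/(-6 + (-4)**2)) = 32*((-8 + 400) + 5/(-6 + 16)) = 32*(392 + 5/10) = 32*(392 + 5*(1/10)) = 32*(392 + 1/2) = 32*(785/2) = 12560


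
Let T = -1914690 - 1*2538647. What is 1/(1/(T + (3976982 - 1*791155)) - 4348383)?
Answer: -1267510/5511618936331 ≈ -2.2997e-7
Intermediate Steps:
T = -4453337 (T = -1914690 - 2538647 = -4453337)
1/(1/(T + (3976982 - 1*791155)) - 4348383) = 1/(1/(-4453337 + (3976982 - 1*791155)) - 4348383) = 1/(1/(-4453337 + (3976982 - 791155)) - 4348383) = 1/(1/(-4453337 + 3185827) - 4348383) = 1/(1/(-1267510) - 4348383) = 1/(-1/1267510 - 4348383) = 1/(-5511618936331/1267510) = -1267510/5511618936331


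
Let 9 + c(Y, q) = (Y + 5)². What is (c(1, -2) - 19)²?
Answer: 64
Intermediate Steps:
c(Y, q) = -9 + (5 + Y)² (c(Y, q) = -9 + (Y + 5)² = -9 + (5 + Y)²)
(c(1, -2) - 19)² = ((-9 + (5 + 1)²) - 19)² = ((-9 + 6²) - 19)² = ((-9 + 36) - 19)² = (27 - 19)² = 8² = 64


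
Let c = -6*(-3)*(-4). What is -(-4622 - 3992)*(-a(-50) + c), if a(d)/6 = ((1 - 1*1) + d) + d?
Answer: 4548192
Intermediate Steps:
a(d) = 12*d (a(d) = 6*(((1 - 1*1) + d) + d) = 6*(((1 - 1) + d) + d) = 6*((0 + d) + d) = 6*(d + d) = 6*(2*d) = 12*d)
c = -72 (c = 18*(-4) = -72)
-(-4622 - 3992)*(-a(-50) + c) = -(-4622 - 3992)*(-12*(-50) - 72) = -(-8614)*(-1*(-600) - 72) = -(-8614)*(600 - 72) = -(-8614)*528 = -1*(-4548192) = 4548192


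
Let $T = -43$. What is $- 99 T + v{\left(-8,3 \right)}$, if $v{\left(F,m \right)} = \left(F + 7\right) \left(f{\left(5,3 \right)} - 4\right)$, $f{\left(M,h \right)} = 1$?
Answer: $4260$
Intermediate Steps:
$v{\left(F,m \right)} = -21 - 3 F$ ($v{\left(F,m \right)} = \left(F + 7\right) \left(1 - 4\right) = \left(7 + F\right) \left(-3\right) = -21 - 3 F$)
$- 99 T + v{\left(-8,3 \right)} = \left(-99\right) \left(-43\right) - -3 = 4257 + \left(-21 + 24\right) = 4257 + 3 = 4260$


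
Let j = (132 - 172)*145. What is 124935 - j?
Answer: 130735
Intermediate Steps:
j = -5800 (j = -40*145 = -5800)
124935 - j = 124935 - 1*(-5800) = 124935 + 5800 = 130735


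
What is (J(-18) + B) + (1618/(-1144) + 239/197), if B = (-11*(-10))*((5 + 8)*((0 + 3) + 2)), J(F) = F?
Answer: 803639623/112684 ≈ 7131.8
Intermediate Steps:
B = 7150 (B = 110*(13*(3 + 2)) = 110*(13*5) = 110*65 = 7150)
(J(-18) + B) + (1618/(-1144) + 239/197) = (-18 + 7150) + (1618/(-1144) + 239/197) = 7132 + (1618*(-1/1144) + 239*(1/197)) = 7132 + (-809/572 + 239/197) = 7132 - 22665/112684 = 803639623/112684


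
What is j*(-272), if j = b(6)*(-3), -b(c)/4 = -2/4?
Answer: 1632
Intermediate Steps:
b(c) = 2 (b(c) = -(-8)/4 = -4*(-½) = 2)
j = -6 (j = 2*(-3) = -6)
j*(-272) = -6*(-272) = 1632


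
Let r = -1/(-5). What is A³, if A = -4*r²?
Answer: -64/15625 ≈ -0.0040960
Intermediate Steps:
r = ⅕ (r = -1*(-⅕) = ⅕ ≈ 0.20000)
A = -4/25 (A = -4*(⅕)² = -4*1/25 = -4/25 ≈ -0.16000)
A³ = (-4/25)³ = -64/15625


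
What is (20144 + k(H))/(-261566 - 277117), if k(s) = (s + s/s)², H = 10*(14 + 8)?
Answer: -22995/179561 ≈ -0.12806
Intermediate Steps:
H = 220 (H = 10*22 = 220)
k(s) = (1 + s)² (k(s) = (s + 1)² = (1 + s)²)
(20144 + k(H))/(-261566 - 277117) = (20144 + (1 + 220)²)/(-261566 - 277117) = (20144 + 221²)/(-538683) = (20144 + 48841)*(-1/538683) = 68985*(-1/538683) = -22995/179561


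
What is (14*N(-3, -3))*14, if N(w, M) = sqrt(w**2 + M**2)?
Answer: 588*sqrt(2) ≈ 831.56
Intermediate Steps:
N(w, M) = sqrt(M**2 + w**2)
(14*N(-3, -3))*14 = (14*sqrt((-3)**2 + (-3)**2))*14 = (14*sqrt(9 + 9))*14 = (14*sqrt(18))*14 = (14*(3*sqrt(2)))*14 = (42*sqrt(2))*14 = 588*sqrt(2)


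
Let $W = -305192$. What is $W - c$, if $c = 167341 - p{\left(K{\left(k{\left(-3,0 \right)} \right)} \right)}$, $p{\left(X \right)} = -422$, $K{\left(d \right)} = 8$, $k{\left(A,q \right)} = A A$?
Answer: $-472955$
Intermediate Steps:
$k{\left(A,q \right)} = A^{2}$
$c = 167763$ ($c = 167341 - -422 = 167341 + 422 = 167763$)
$W - c = -305192 - 167763 = -472955$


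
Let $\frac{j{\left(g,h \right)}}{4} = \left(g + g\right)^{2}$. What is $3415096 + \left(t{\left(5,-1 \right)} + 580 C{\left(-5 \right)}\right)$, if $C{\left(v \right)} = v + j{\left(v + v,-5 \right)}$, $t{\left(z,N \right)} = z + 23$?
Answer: $4340224$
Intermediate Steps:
$j{\left(g,h \right)} = 16 g^{2}$ ($j{\left(g,h \right)} = 4 \left(g + g\right)^{2} = 4 \left(2 g\right)^{2} = 4 \cdot 4 g^{2} = 16 g^{2}$)
$t{\left(z,N \right)} = 23 + z$
$C{\left(v \right)} = v + 64 v^{2}$ ($C{\left(v \right)} = v + 16 \left(v + v\right)^{2} = v + 16 \left(2 v\right)^{2} = v + 16 \cdot 4 v^{2} = v + 64 v^{2}$)
$3415096 + \left(t{\left(5,-1 \right)} + 580 C{\left(-5 \right)}\right) = 3415096 + \left(\left(23 + 5\right) + 580 \left(- 5 \left(1 + 64 \left(-5\right)\right)\right)\right) = 3415096 + \left(28 + 580 \left(- 5 \left(1 - 320\right)\right)\right) = 3415096 + \left(28 + 580 \left(\left(-5\right) \left(-319\right)\right)\right) = 3415096 + \left(28 + 580 \cdot 1595\right) = 3415096 + \left(28 + 925100\right) = 3415096 + 925128 = 4340224$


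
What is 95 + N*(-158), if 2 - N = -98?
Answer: -15705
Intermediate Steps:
N = 100 (N = 2 - 1*(-98) = 2 + 98 = 100)
95 + N*(-158) = 95 + 100*(-158) = 95 - 15800 = -15705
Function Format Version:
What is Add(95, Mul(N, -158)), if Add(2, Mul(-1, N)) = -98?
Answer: -15705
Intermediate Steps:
N = 100 (N = Add(2, Mul(-1, -98)) = Add(2, 98) = 100)
Add(95, Mul(N, -158)) = Add(95, Mul(100, -158)) = Add(95, -15800) = -15705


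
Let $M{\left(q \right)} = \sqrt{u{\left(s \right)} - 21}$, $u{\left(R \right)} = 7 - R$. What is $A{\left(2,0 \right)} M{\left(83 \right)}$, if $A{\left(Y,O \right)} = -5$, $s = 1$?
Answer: $- 5 i \sqrt{15} \approx - 19.365 i$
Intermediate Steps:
$M{\left(q \right)} = i \sqrt{15}$ ($M{\left(q \right)} = \sqrt{\left(7 - 1\right) - 21} = \sqrt{6 - 21} = \sqrt{-15} = i \sqrt{15}$)
$A{\left(2,0 \right)} M{\left(83 \right)} = - 5 i \sqrt{15}$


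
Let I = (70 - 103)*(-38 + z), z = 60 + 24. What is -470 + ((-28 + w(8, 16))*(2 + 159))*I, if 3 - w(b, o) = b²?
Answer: 21750952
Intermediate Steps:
w(b, o) = 3 - b²
z = 84
I = -1518 (I = (70 - 103)*(-38 + 84) = -33*46 = -1518)
-470 + ((-28 + w(8, 16))*(2 + 159))*I = -470 + ((-28 + (3 - 1*8²))*(2 + 159))*(-1518) = -470 + ((-28 + (3 - 1*64))*161)*(-1518) = -470 + ((-28 + (3 - 64))*161)*(-1518) = -470 + ((-28 - 61)*161)*(-1518) = -470 - 89*161*(-1518) = -470 - 14329*(-1518) = -470 + 21751422 = 21750952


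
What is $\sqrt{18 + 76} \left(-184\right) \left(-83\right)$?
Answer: $15272 \sqrt{94} \approx 1.4807 \cdot 10^{5}$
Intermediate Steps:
$\sqrt{18 + 76} \left(-184\right) \left(-83\right) = \sqrt{94} \left(-184\right) \left(-83\right) = - 184 \sqrt{94} \left(-83\right) = 15272 \sqrt{94}$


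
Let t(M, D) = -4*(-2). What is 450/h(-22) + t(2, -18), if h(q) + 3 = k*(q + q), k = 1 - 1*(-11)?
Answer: 422/59 ≈ 7.1525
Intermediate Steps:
k = 12 (k = 1 + 11 = 12)
t(M, D) = 8
h(q) = -3 + 24*q (h(q) = -3 + 12*(q + q) = -3 + 12*(2*q) = -3 + 24*q)
450/h(-22) + t(2, -18) = 450/(-3 + 24*(-22)) + 8 = 450/(-3 - 528) + 8 = 450/(-531) + 8 = -1/531*450 + 8 = -50/59 + 8 = 422/59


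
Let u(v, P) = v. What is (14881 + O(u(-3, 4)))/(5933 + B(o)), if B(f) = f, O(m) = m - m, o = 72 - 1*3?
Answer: 14881/6002 ≈ 2.4793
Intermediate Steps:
o = 69 (o = 72 - 3 = 69)
O(m) = 0
(14881 + O(u(-3, 4)))/(5933 + B(o)) = (14881 + 0)/(5933 + 69) = 14881/6002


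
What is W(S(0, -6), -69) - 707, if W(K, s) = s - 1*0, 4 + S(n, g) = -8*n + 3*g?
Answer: -776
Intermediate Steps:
S(n, g) = -4 - 8*n + 3*g (S(n, g) = -4 + (-8*n + 3*g) = -4 - 8*n + 3*g)
W(K, s) = s (W(K, s) = s + 0 = s)
W(S(0, -6), -69) - 707 = -69 - 707 = -776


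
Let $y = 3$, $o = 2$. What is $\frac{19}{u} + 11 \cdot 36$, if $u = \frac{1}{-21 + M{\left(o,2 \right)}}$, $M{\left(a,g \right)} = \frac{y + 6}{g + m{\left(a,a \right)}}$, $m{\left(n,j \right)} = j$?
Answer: $\frac{159}{4} \approx 39.75$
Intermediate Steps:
$M{\left(a,g \right)} = \frac{9}{a + g}$ ($M{\left(a,g \right)} = \frac{3 + 6}{g + a} = \frac{9}{a + g}$)
$u = - \frac{4}{75}$ ($u = \frac{1}{-21 + \frac{9}{2 + 2}} = \frac{1}{-21 + \frac{9}{4}} = \frac{1}{- \frac{75}{4}} = - \frac{4}{75} \approx -0.053333$)
$\frac{19}{u} + 11 \cdot 36 = \frac{19}{- \frac{4}{75}} + 11 \cdot 36 = 19 \left(- \frac{75}{4}\right) + 396 = - \frac{1425}{4} + 396 = \frac{159}{4}$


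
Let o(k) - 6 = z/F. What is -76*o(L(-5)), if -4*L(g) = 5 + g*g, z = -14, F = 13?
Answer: -4864/13 ≈ -374.15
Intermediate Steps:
L(g) = -5/4 - g²/4 (L(g) = -(5 + g*g)/4 = -(5 + g²)/4 = -5/4 - g²/4)
o(k) = 64/13 (o(k) = 6 - 14/13 = 64/13)
-76*o(L(-5)) = -76*64/13 = -4864/13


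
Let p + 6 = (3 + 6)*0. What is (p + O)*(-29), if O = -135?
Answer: 4089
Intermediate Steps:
p = -6 (p = -6 + (3 + 6)*0 = -6 + 9*0 = -6 + 0 = -6)
(p + O)*(-29) = (-6 - 135)*(-29) = -141*(-29) = 4089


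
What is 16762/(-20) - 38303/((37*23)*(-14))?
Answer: -24867051/29785 ≈ -834.88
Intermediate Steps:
16762/(-20) - 38303/((37*23)*(-14)) = 16762*(-1/20) - 38303/(851*(-14)) = -8381/10 - 38303/(-11914) = -8381/10 - 38303*(-1/11914) = -8381/10 + 38303/11914 = -24867051/29785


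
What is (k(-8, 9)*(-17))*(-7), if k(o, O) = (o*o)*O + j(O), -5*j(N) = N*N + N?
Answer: 66402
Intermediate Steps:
j(N) = -N/5 - N²/5 (j(N) = -(N*N + N)/5 = -(N² + N)/5 = -(N + N²)/5 = -N/5 - N²/5)
k(o, O) = O*o² - O*(1 + O)/5 (k(o, O) = (o*o)*O - O*(1 + O)/5 = o²*O - O*(1 + O)/5 = O*o² - O*(1 + O)/5)
(k(-8, 9)*(-17))*(-7) = (((⅕)*9*(-1 - 1*9 + 5*(-8)²))*(-17))*(-7) = (((⅕)*9*(-1 - 9 + 5*64))*(-17))*(-7) = (((⅕)*9*(-1 - 9 + 320))*(-17))*(-7) = (((⅕)*9*310)*(-17))*(-7) = (558*(-17))*(-7) = -9486*(-7) = 66402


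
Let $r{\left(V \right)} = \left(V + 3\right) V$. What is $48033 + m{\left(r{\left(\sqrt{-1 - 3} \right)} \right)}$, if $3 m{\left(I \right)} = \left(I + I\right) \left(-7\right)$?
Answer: $\frac{144155}{3} - 28 i \approx 48052.0 - 28.0 i$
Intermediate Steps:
$r{\left(V \right)} = V \left(3 + V\right)$ ($r{\left(V \right)} = \left(3 + V\right) V = V \left(3 + V\right)$)
$m{\left(I \right)} = - \frac{14 I}{3}$ ($m{\left(I \right)} = \frac{\left(I + I\right) \left(-7\right)}{3} = \frac{2 I \left(-7\right)}{3} = \frac{\left(-14\right) I}{3} = - \frac{14 I}{3}$)
$48033 + m{\left(r{\left(\sqrt{-1 - 3} \right)} \right)} = 48033 - \frac{14 \sqrt{-1 - 3} \left(3 + \sqrt{-1 - 3}\right)}{3} = 48033 - \frac{14 \sqrt{-4} \left(3 + \sqrt{-4}\right)}{3} = 48033 - \frac{14 \cdot 2 i \left(3 + 2 i\right)}{3} = 48033 - \frac{28 i \left(3 + 2 i\right)}{3}$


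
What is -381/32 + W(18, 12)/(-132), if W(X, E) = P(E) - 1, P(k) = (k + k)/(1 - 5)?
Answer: -12517/1056 ≈ -11.853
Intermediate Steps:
P(k) = -k/2 (P(k) = (2*k)/(-4) = (2*k)*(-1/4) = -k/2)
W(X, E) = -1 - E/2 (W(X, E) = -E/2 - 1 = -1 - E/2)
-381/32 + W(18, 12)/(-132) = -381/32 + (-1 - 1/2*12)/(-132) = -381*1/32 + (-1 - 6)*(-1/132) = -381/32 - 7*(-1/132) = -381/32 + 7/132 = -12517/1056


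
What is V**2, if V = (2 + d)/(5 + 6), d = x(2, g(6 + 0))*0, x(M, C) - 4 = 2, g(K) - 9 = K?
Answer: 4/121 ≈ 0.033058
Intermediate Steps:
g(K) = 9 + K
x(M, C) = 6 (x(M, C) = 4 + 2 = 6)
d = 0 (d = 6*0 = 0)
V = 2/11 (V = (2 + 0)/(5 + 6) = 2/11 ≈ 0.18182)
V**2 = (2/11)**2 = 4/121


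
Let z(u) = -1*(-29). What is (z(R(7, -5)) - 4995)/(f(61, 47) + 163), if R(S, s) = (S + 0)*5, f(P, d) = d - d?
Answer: -4966/163 ≈ -30.466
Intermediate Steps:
f(P, d) = 0
R(S, s) = 5*S (R(S, s) = S*5 = 5*S)
z(u) = 29
(z(R(7, -5)) - 4995)/(f(61, 47) + 163) = (29 - 4995)/(0 + 163) = -4966/163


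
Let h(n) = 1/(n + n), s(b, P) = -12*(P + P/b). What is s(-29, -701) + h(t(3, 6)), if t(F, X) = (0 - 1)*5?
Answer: 2355331/290 ≈ 8121.8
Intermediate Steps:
t(F, X) = -5 (t(F, X) = -1*5 = -5)
s(b, P) = -12*P - 12*P/b
h(n) = 1/(2*n)
s(-29, -701) + h(t(3, 6)) = -12*(-701)*(1 - 29)/(-29) + (½)/(-5) = -12*(-701)*(-1/29)*(-28) + (½)*(-⅕) = 235536/29 - ⅒ = 2355331/290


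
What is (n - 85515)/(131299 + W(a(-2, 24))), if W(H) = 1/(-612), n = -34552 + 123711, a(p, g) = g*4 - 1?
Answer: 2230128/80354987 ≈ 0.027753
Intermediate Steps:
a(p, g) = -1 + 4*g (a(p, g) = 4*g - 1 = -1 + 4*g)
n = 89159
W(H) = -1/612
(n - 85515)/(131299 + W(a(-2, 24))) = (89159 - 85515)/(131299 - 1/612) = 3644/(80354987/612) = 3644*(612/80354987) = 2230128/80354987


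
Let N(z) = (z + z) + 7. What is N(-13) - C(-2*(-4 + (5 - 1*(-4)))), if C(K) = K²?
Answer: -119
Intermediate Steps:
N(z) = 7 + 2*z (N(z) = 2*z + 7 = 7 + 2*z)
N(-13) - C(-2*(-4 + (5 - 1*(-4)))) = (7 + 2*(-13)) - (-2*(-4 + (5 - 1*(-4))))² = (7 - 26) - (-2*(-4 + (5 + 4)))² = -19 - (-2*(-4 + 9))² = -19 - (-2*5)² = -19 - 1*(-10)² = -19 - 1*100 = -19 - 100 = -119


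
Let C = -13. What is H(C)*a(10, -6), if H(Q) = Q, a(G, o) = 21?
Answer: -273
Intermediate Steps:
H(C)*a(10, -6) = -13*21 = -273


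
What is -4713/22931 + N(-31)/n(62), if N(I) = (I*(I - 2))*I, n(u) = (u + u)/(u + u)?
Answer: -727215516/22931 ≈ -31713.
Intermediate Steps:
n(u) = 1 (n(u) = (2*u)/((2*u)) = (2*u)*(1/(2*u)) = 1)
N(I) = I**2*(-2 + I) (N(I) = (I*(-2 + I))*I = I**2*(-2 + I))
-4713/22931 + N(-31)/n(62) = -4713/22931 + ((-31)**2*(-2 - 31))/1 = -4713*1/22931 + (961*(-33))*1 = -4713/22931 - 31713*1 = -4713/22931 - 31713 = -727215516/22931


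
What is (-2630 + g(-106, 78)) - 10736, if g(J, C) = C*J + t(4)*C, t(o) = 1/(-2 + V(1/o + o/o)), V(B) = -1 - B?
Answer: -368090/17 ≈ -21652.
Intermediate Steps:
t(o) = 1/(-4 - 1/o) (t(o) = 1/(-2 + (-1 - (1/o + o/o))) = 1/(-2 + (-1 - (1/o + 1))) = 1/(-2 + (-1 - (1 + 1/o))) = 1/(-2 + (-1 + (-1 - 1/o))) = 1/(-2 + (-2 - 1/o)) = 1/(-4 - 1/o))
g(J, C) = -4*C/17 + C*J (g(J, C) = C*J + (-1*4/(1 + 4*4))*C = C*J + (-1*4/(1 + 16))*C = C*J + (-1*4/17)*C = C*J + (-1*4*1/17)*C = C*J - 4*C/17 = -4*C/17 + C*J)
(-2630 + g(-106, 78)) - 10736 = (-2630 + (1/17)*78*(-4 + 17*(-106))) - 10736 = (-2630 + (1/17)*78*(-4 - 1802)) - 10736 = (-2630 + (1/17)*78*(-1806)) - 10736 = (-2630 - 140868/17) - 10736 = -185578/17 - 10736 = -368090/17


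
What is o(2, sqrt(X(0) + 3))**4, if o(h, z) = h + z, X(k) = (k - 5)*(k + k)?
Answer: (2 + sqrt(3))**4 ≈ 193.99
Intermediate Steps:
X(k) = 2*k*(-5 + k) (X(k) = (-5 + k)*(2*k) = 2*k*(-5 + k))
o(2, sqrt(X(0) + 3))**4 = (2 + sqrt(2*0*(-5 + 0) + 3))**4 = (2 + sqrt(2*0*(-5) + 3))**4 = (2 + sqrt(0 + 3))**4 = (2 + sqrt(3))**4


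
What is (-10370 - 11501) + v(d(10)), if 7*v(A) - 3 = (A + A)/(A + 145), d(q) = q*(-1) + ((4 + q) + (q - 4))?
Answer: -4745910/217 ≈ -21871.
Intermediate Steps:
d(q) = q (d(q) = -q + ((4 + q) + (-4 + q)) = -q + 2*q = q)
v(A) = 3/7 + 2*A/(7*(145 + A)) (v(A) = 3/7 + ((A + A)/(A + 145))/7 = 3/7 + ((2*A)/(145 + A))/7 = 3/7 + (2*A/(145 + A))/7 = 3/7 + 2*A/(7*(145 + A)))
(-10370 - 11501) + v(d(10)) = (-10370 - 11501) + 5*(87 + 10)/(7*(145 + 10)) = -21871 + (5/7)*97/155 = -21871 + (5/7)*(1/155)*97 = -21871 + 97/217 = -4745910/217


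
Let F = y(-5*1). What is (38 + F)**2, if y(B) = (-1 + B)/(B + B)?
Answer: 37249/25 ≈ 1490.0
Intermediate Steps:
y(B) = (-1 + B)/(2*B) (y(B) = (-1 + B)/((2*B)) = (-1 + B)*(1/(2*B)) = (-1 + B)/(2*B))
F = 3/5 (F = (-1 - 5*1)/(2*((-5*1))) = (1/2)*(-1 - 5)/(-5) = (1/2)*(-1/5)*(-6) = 3/5 ≈ 0.60000)
(38 + F)**2 = (38 + 3/5)**2 = (193/5)**2 = 37249/25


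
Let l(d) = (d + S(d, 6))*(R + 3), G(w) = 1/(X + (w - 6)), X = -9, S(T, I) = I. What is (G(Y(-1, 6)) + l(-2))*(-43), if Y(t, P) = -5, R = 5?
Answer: -27477/20 ≈ -1373.8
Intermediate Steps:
G(w) = 1/(-15 + w) (G(w) = 1/(-9 + (w - 6)) = 1/(-9 + (-6 + w)) = 1/(-15 + w))
l(d) = 48 + 8*d (l(d) = (d + 6)*(5 + 3) = (6 + d)*8 = 48 + 8*d)
(G(Y(-1, 6)) + l(-2))*(-43) = (1/(-15 - 5) + (48 + 8*(-2)))*(-43) = (1/(-20) + (48 - 16))*(-43) = (-1/20 + 32)*(-43) = (639/20)*(-43) = -27477/20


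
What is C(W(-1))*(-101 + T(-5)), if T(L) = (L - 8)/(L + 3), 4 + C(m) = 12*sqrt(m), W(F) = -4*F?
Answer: -1890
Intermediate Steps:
C(m) = -4 + 12*sqrt(m)
T(L) = (-8 + L)/(3 + L)
C(W(-1))*(-101 + T(-5)) = (-4 + 12*sqrt(-4*(-1)))*(-101 + (-8 - 5)/(3 - 5)) = (-4 + 12*sqrt(4))*(-101 - 13/(-2)) = (-4 + 12*2)*(-101 - 1/2*(-13)) = (-4 + 24)*(-101 + 13/2) = 20*(-189/2) = -1890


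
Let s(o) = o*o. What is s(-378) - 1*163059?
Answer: -20175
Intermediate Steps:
s(o) = o²
s(-378) - 1*163059 = (-378)² - 1*163059 = 142884 - 163059 = -20175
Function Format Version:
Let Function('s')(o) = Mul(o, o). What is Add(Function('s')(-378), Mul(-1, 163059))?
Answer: -20175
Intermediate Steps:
Function('s')(o) = Pow(o, 2)
Add(Function('s')(-378), Mul(-1, 163059)) = Add(Pow(-378, 2), Mul(-1, 163059)) = Add(142884, -163059) = -20175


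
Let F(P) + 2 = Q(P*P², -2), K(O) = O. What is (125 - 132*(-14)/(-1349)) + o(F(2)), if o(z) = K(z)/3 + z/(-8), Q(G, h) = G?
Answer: 673853/5396 ≈ 124.88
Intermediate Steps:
F(P) = -2 + P³ (F(P) = -2 + P*P² = -2 + P³)
o(z) = 5*z/24 (o(z) = z/3 + z/(-8) = z*(⅓) + z*(-⅛) = z/3 - z/8 = 5*z/24)
(125 - 132*(-14)/(-1349)) + o(F(2)) = (125 - 132*(-14)/(-1349)) + 5*(-2 + 2³)/24 = (125 + 1848*(-1/1349)) + 5*(-2 + 8)/24 = (125 - 1848/1349) + (5/24)*6 = 166777/1349 + 5/4 = 673853/5396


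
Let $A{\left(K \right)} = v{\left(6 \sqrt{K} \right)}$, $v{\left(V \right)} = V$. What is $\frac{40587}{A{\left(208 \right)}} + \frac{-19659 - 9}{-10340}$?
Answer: $\frac{447}{235} + \frac{13529 \sqrt{13}}{104} \approx 470.94$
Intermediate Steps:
$A{\left(K \right)} = 6 \sqrt{K}$
$\frac{40587}{A{\left(208 \right)}} + \frac{-19659 - 9}{-10340} = \frac{40587}{6 \sqrt{208}} + \frac{-19659 - 9}{-10340} = \frac{40587}{6 \cdot 4 \sqrt{13}} + \left(-19659 - 9\right) \left(- \frac{1}{10340}\right) = \frac{40587}{24 \sqrt{13}} - - \frac{447}{235} = 40587 \frac{\sqrt{13}}{312} + \frac{447}{235} = \frac{13529 \sqrt{13}}{104} + \frac{447}{235} = \frac{447}{235} + \frac{13529 \sqrt{13}}{104}$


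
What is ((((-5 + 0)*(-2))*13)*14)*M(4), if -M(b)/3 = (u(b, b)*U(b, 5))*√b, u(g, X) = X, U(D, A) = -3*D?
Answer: 524160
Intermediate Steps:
M(b) = 9*b^(5/2) (M(b) = -3*b*(-3*b)*√b = -3*(-3*b²)*√b = -(-9)*b^(5/2) = 9*b^(5/2))
((((-5 + 0)*(-2))*13)*14)*M(4) = ((((-5 + 0)*(-2))*13)*14)*(9*4^(5/2)) = ((-5*(-2)*13)*14)*(9*32) = ((10*13)*14)*288 = (130*14)*288 = 1820*288 = 524160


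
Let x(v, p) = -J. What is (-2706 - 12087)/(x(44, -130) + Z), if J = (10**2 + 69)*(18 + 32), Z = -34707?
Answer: 14793/43157 ≈ 0.34277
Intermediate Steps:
J = 8450 (J = (100 + 69)*50 = 169*50 = 8450)
x(v, p) = -8450 (x(v, p) = -1*8450 = -8450)
(-2706 - 12087)/(x(44, -130) + Z) = (-2706 - 12087)/(-8450 - 34707) = -14793/(-43157) = -14793*(-1/43157) = 14793/43157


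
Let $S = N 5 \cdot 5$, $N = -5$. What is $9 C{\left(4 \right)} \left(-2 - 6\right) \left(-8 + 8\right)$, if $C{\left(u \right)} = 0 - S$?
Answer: $0$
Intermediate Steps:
$S = -125$ ($S = \left(-5\right) 5 \cdot 5 = \left(-25\right) 5 = -125$)
$C{\left(u \right)} = 125$ ($C{\left(u \right)} = 0 - -125 = 0 + 125 = 125$)
$9 C{\left(4 \right)} \left(-2 - 6\right) \left(-8 + 8\right) = 9 \cdot 125 \left(-2 - 6\right) \left(-8 + 8\right) = 1125 \left(\left(-8\right) 0\right) = 1125 \cdot 0 = 0$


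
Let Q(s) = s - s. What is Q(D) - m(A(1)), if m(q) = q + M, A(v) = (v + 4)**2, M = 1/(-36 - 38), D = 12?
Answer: -1849/74 ≈ -24.986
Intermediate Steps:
M = -1/74 (M = 1/(-74) = -1/74 ≈ -0.013514)
Q(s) = 0
A(v) = (4 + v)**2
m(q) = -1/74 + q (m(q) = q - 1/74 = -1/74 + q)
Q(D) - m(A(1)) = 0 - (-1/74 + (4 + 1)**2) = 0 - (-1/74 + 5**2) = 0 - (-1/74 + 25) = 0 - 1*1849/74 = 0 - 1849/74 = -1849/74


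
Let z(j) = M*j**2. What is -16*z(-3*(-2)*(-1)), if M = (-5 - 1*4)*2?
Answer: 10368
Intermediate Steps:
M = -18 (M = (-5 - 4)*2 = -9*2 = -18)
z(j) = -18*j**2
-16*z(-3*(-2)*(-1)) = -(-288)*(-3*(-2)*(-1))**2 = -(-288)*(6*(-1))**2 = -(-288)*(-6)**2 = -(-288)*36 = -16*(-648) = 10368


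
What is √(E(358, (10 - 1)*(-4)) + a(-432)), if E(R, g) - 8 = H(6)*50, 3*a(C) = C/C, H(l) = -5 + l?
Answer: 5*√21/3 ≈ 7.6376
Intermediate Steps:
a(C) = ⅓ (a(C) = (C/C)/3 = (⅓)*1 = ⅓)
E(R, g) = 58 (E(R, g) = 8 + (-5 + 6)*50 = 8 + 1*50 = 8 + 50 = 58)
√(E(358, (10 - 1)*(-4)) + a(-432)) = √(58 + ⅓) = √(175/3) = 5*√21/3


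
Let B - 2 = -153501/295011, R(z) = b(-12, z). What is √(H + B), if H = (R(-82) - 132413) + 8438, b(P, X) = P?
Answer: 4*I*√74935031855109/98337 ≈ 352.12*I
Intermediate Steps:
R(z) = -12
B = 145507/98337 (B = 2 - 153501/295011 = 2 - 153501*1/295011 = 2 - 51167/98337 = 145507/98337 ≈ 1.4797)
H = -123987 (H = (-12 - 132413) + 8438 = -132425 + 8438 = -123987)
√(H + B) = √(-123987 + 145507/98337) = √(-12192364112/98337) = 4*I*√74935031855109/98337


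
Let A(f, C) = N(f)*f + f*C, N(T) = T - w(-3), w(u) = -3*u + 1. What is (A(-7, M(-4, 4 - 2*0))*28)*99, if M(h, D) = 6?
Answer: 213444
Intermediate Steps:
w(u) = 1 - 3*u
N(T) = -10 + T (N(T) = T - (1 - 3*(-3)) = T - (1 + 9) = T - 1*10 = T - 10 = -10 + T)
A(f, C) = C*f + f*(-10 + f) (A(f, C) = (-10 + f)*f + f*C = f*(-10 + f) + C*f = C*f + f*(-10 + f))
(A(-7, M(-4, 4 - 2*0))*28)*99 = (-7*(-10 + 6 - 7)*28)*99 = (-7*(-11)*28)*99 = (77*28)*99 = 2156*99 = 213444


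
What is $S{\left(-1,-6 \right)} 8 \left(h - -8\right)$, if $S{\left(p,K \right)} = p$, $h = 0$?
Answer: $-64$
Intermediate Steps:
$S{\left(-1,-6 \right)} 8 \left(h - -8\right) = \left(-1\right) 8 \left(0 - -8\right) = - 8 \left(0 + 8\right) = \left(-8\right) 8 = -64$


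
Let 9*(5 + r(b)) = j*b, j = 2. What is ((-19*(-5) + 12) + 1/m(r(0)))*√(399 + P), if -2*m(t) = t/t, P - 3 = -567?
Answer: 105*I*√165 ≈ 1348.8*I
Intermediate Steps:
r(b) = -5 + 2*b/9 (r(b) = -5 + (2*b)/9 = -5 + 2*b/9)
P = -564 (P = 3 - 567 = -564)
m(t) = -½ (m(t) = -t/(2*t) = -½*1 = -½)
((-19*(-5) + 12) + 1/m(r(0)))*√(399 + P) = ((-19*(-5) + 12) + 1/(-½))*√(399 - 564) = ((95 + 12) - 2)*√(-165) = (107 - 2)*(I*√165) = 105*(I*√165) = 105*I*√165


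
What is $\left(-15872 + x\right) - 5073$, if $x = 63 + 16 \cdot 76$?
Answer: $-19666$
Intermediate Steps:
$x = 1279$ ($x = 63 + 1216 = 1279$)
$\left(-15872 + x\right) - 5073 = \left(-15872 + 1279\right) - 5073 = -14593 - 5073 = -19666$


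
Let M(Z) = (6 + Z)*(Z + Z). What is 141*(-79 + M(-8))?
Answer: -6627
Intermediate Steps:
M(Z) = 2*Z*(6 + Z) (M(Z) = (6 + Z)*(2*Z) = 2*Z*(6 + Z))
141*(-79 + M(-8)) = 141*(-79 + 2*(-8)*(6 - 8)) = 141*(-79 + 2*(-8)*(-2)) = 141*(-79 + 32) = 141*(-47) = -6627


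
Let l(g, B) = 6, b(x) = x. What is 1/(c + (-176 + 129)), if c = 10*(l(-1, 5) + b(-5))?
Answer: -1/37 ≈ -0.027027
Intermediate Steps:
c = 10 (c = 10*(6 - 5) = 10*1 = 10)
1/(c + (-176 + 129)) = 1/(10 + (-176 + 129)) = 1/(10 - 47) = 1/(-37) = -1/37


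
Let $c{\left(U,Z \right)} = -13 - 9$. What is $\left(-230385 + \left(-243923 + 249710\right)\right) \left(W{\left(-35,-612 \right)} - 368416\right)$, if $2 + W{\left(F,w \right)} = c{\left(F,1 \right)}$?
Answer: $82750887120$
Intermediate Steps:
$c{\left(U,Z \right)} = -22$
$W{\left(F,w \right)} = -24$ ($W{\left(F,w \right)} = -2 - 22 = -24$)
$\left(-230385 + \left(-243923 + 249710\right)\right) \left(W{\left(-35,-612 \right)} - 368416\right) = \left(-230385 + \left(-243923 + 249710\right)\right) \left(-24 - 368416\right) = \left(-230385 + 5787\right) \left(-368440\right) = \left(-224598\right) \left(-368440\right) = 82750887120$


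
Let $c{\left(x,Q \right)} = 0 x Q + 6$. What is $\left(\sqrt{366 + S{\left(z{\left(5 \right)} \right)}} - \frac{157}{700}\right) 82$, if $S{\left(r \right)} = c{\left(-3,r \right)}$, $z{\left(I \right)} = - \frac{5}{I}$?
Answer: $- \frac{6437}{350} + 164 \sqrt{93} \approx 1563.2$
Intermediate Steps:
$c{\left(x,Q \right)} = 6$ ($c{\left(x,Q \right)} = 0 Q + 6 = 0 + 6 = 6$)
$S{\left(r \right)} = 6$
$\left(\sqrt{366 + S{\left(z{\left(5 \right)} \right)}} - \frac{157}{700}\right) 82 = \left(\sqrt{366 + 6} - \frac{157}{700}\right) 82 = \left(\sqrt{372} - \frac{157}{700}\right) 82 = \left(2 \sqrt{93} - \frac{157}{700}\right) 82 = \left(- \frac{157}{700} + 2 \sqrt{93}\right) 82 = - \frac{6437}{350} + 164 \sqrt{93}$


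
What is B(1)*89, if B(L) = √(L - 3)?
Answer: 89*I*√2 ≈ 125.86*I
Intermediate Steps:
B(L) = √(-3 + L)
B(1)*89 = √(-3 + 1)*89 = √(-2)*89 = (I*√2)*89 = 89*I*√2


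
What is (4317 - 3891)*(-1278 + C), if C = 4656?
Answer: 1439028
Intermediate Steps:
(4317 - 3891)*(-1278 + C) = (4317 - 3891)*(-1278 + 4656) = 426*3378 = 1439028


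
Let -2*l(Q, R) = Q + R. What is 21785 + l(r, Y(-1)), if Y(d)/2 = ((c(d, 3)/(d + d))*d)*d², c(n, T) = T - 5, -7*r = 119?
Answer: 43589/2 ≈ 21795.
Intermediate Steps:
r = -17 (r = -⅐*119 = -17)
c(n, T) = -5 + T
Y(d) = -2*d² (Y(d) = 2*((((-5 + 3)/(d + d))*d)*d²) = 2*(((-2*1/(2*d))*d)*d²) = 2*(((-1/d)*d)*d²) = 2*(-d²) = -2*d²)
l(Q, R) = -Q/2 - R/2 (l(Q, R) = -(Q + R)/2 = -Q/2 - R/2)
21785 + l(r, Y(-1)) = 21785 + (-½*(-17) - (-1)*(-1)²) = 21785 + (17/2 - (-1)) = 21785 + (17/2 - ½*(-2)) = 21785 + (17/2 + 1) = 21785 + 19/2 = 43589/2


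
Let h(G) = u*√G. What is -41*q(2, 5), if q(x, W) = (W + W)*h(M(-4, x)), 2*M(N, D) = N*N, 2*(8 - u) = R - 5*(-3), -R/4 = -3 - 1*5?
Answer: 12710*√2 ≈ 17975.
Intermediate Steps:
R = 32 (R = -4*(-3 - 1*5) = -4*(-3 - 5) = -4*(-8) = 32)
u = -31/2 (u = 8 - (32 - 5*(-3))/2 = 8 - (32 + 15)/2 = 8 - ½*47 = 8 - 47/2 = -31/2 ≈ -15.500)
M(N, D) = N²/2 (M(N, D) = (N*N)/2 = N²/2)
h(G) = -31*√G/2
q(x, W) = -62*W*√2 (q(x, W) = (W + W)*(-31*2*√2/2) = (2*W)*(-31*2*√2/2) = (2*W)*(-31*√2) = -62*W*√2)
-41*q(2, 5) = -(-2542)*5*√2 = -(-12710)*√2 = 12710*√2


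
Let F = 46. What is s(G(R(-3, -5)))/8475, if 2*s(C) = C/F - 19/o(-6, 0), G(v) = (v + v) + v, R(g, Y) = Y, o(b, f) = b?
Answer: 98/584775 ≈ 0.00016759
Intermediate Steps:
G(v) = 3*v (G(v) = 2*v + v = 3*v)
s(C) = 19/12 + C/92 (s(C) = (C/46 - 19/(-6))/2 = (C*(1/46) - 19*(-⅙))/2 = (C/46 + 19/6)/2 = (19/6 + C/46)/2 = 19/12 + C/92)
s(G(R(-3, -5)))/8475 = (19/12 + (3*(-5))/92)/8475 = (19/12 + (1/92)*(-15))*(1/8475) = (19/12 - 15/92)*(1/8475) = (98/69)*(1/8475) = 98/584775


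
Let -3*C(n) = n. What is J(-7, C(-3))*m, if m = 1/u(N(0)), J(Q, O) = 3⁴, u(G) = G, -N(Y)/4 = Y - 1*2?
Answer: 81/8 ≈ 10.125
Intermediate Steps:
N(Y) = 8 - 4*Y (N(Y) = -4*(Y - 1*2) = -4*(Y - 2) = -4*(-2 + Y) = 8 - 4*Y)
C(n) = -n/3
J(Q, O) = 81
m = ⅛ (m = 1/(8 - 4*0) = 1/(8 + 0) = 1/8 = ⅛ ≈ 0.12500)
J(-7, C(-3))*m = 81*(⅛) = 81/8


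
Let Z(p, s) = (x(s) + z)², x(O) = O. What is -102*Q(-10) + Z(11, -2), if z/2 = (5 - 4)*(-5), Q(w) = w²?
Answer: -10056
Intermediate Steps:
z = -10 (z = 2*((5 - 4)*(-5)) = 2*(1*(-5)) = 2*(-5) = -10)
Z(p, s) = (-10 + s)² (Z(p, s) = (s - 10)² = (-10 + s)²)
-102*Q(-10) + Z(11, -2) = -102*(-10)² + (-10 - 2)² = -102*100 + (-12)² = -10200 + 144 = -10056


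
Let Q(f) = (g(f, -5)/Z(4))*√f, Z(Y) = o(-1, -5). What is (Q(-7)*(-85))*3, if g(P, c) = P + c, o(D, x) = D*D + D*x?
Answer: 510*I*√7 ≈ 1349.3*I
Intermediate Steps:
o(D, x) = D² + D*x
Z(Y) = 6 (Z(Y) = -(-1 - 5) = -1*(-6) = 6)
Q(f) = √f*(-⅚ + f/6) (Q(f) = ((f - 5)/6)*√f = ((-5 + f)*(⅙))*√f = (-⅚ + f/6)*√f = √f*(-⅚ + f/6))
(Q(-7)*(-85))*3 = ((√(-7)*(-5 - 7)/6)*(-85))*3 = (((⅙)*(I*√7)*(-12))*(-85))*3 = (-2*I*√7*(-85))*3 = (170*I*√7)*3 = 510*I*√7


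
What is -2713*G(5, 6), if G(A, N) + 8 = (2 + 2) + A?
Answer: -2713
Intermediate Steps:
G(A, N) = -4 + A (G(A, N) = -8 + ((2 + 2) + A) = -8 + (4 + A) = -4 + A)
-2713*G(5, 6) = -2713*(-4 + 5) = -2713*1 = -2713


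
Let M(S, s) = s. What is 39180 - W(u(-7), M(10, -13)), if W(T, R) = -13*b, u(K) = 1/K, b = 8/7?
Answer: 274364/7 ≈ 39195.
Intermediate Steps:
b = 8/7 (b = 8*(1/7) = 8/7 ≈ 1.1429)
W(T, R) = -104/7 (W(T, R) = -13*8/7 = -104/7)
39180 - W(u(-7), M(10, -13)) = 39180 - 1*(-104/7) = 39180 + 104/7 = 274364/7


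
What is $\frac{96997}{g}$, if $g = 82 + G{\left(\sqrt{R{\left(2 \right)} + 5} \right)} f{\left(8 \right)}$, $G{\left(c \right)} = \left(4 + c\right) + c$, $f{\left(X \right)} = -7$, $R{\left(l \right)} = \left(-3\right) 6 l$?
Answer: $\frac{2618919}{4496} + \frac{678979 i \sqrt{31}}{4496} \approx 582.5 + 840.83 i$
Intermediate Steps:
$R{\left(l \right)} = - 18 l$
$G{\left(c \right)} = 4 + 2 c$
$g = 54 - 14 i \sqrt{31}$ ($g = 82 + \left(4 + 2 \sqrt{\left(-18\right) 2 + 5}\right) \left(-7\right) = 82 + \left(4 + 2 \sqrt{-36 + 5}\right) \left(-7\right) = 82 + \left(4 + 2 \sqrt{-31}\right) \left(-7\right) = 82 + \left(4 + 2 i \sqrt{31}\right) \left(-7\right) = 82 - \left(28 + 14 i \sqrt{31}\right) = 54 - 14 i \sqrt{31} \approx 54.0 - 77.949 i$)
$\frac{96997}{g} = \frac{96997}{54 - 14 i \sqrt{31}}$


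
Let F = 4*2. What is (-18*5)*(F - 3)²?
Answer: -2250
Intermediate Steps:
F = 8
(-18*5)*(F - 3)² = (-18*5)*(8 - 3)² = -90*5² = -90*25 = -2250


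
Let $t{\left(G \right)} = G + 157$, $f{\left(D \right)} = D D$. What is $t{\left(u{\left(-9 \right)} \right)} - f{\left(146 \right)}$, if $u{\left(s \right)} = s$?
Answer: $-21168$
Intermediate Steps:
$f{\left(D \right)} = D^{2}$
$t{\left(G \right)} = 157 + G$
$t{\left(u{\left(-9 \right)} \right)} - f{\left(146 \right)} = \left(157 - 9\right) - 146^{2} = 148 - 21316 = -21168$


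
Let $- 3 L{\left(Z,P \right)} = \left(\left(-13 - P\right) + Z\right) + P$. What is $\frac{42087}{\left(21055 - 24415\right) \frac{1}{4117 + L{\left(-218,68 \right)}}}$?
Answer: $- \frac{29418813}{560} \approx -52534.0$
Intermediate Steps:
$L{\left(Z,P \right)} = \frac{13}{3} - \frac{Z}{3}$ ($L{\left(Z,P \right)} = - \frac{\left(\left(-13 - P\right) + Z\right) + P}{3} = - \frac{\left(-13 + Z - P\right) + P}{3} = - \frac{-13 + Z}{3} = \frac{13}{3} - \frac{Z}{3}$)
$\frac{42087}{\left(21055 - 24415\right) \frac{1}{4117 + L{\left(-218,68 \right)}}} = \frac{42087}{\left(21055 - 24415\right) \frac{1}{4117 + \left(\frac{13}{3} - - \frac{218}{3}\right)}} = \frac{42087}{\left(-3360\right) \frac{1}{4117 + \left(\frac{13}{3} + \frac{218}{3}\right)}} = \frac{42087}{\left(-3360\right) \frac{1}{4117 + 77}} = \frac{42087}{\left(-3360\right) \frac{1}{4194}} = \frac{42087}{- \frac{560}{699}} = 42087 \left(- \frac{699}{560}\right) = - \frac{29418813}{560}$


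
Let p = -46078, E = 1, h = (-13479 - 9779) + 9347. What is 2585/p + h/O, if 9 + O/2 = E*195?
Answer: -106992113/2856836 ≈ -37.451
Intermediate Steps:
h = -13911 (h = -23258 + 9347 = -13911)
O = 372 (O = -18 + 2*(1*195) = -18 + 2*195 = -18 + 390 = 372)
2585/p + h/O = 2585/(-46078) - 13911/372 = 2585*(-1/46078) - 13911*1/372 = -2585/46078 - 4637/124 = -106992113/2856836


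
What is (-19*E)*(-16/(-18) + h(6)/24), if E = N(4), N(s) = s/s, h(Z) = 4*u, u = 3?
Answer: -475/18 ≈ -26.389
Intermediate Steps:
h(Z) = 12 (h(Z) = 4*3 = 12)
N(s) = 1
E = 1
(-19*E)*(-16/(-18) + h(6)/24) = (-19*1)*(-16/(-18) + 12/24) = -19*(-16*(-1/18) + 12*(1/24)) = -19*(8/9 + ½) = -19*25/18 = -475/18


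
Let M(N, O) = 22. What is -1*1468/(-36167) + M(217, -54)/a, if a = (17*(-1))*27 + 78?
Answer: -236366/13779627 ≈ -0.017153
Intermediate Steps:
a = -381 (a = -17*27 + 78 = -459 + 78 = -381)
-1*1468/(-36167) + M(217, -54)/a = -1*1468/(-36167) + 22/(-381) = -1468*(-1/36167) + 22*(-1/381) = 1468/36167 - 22/381 = -236366/13779627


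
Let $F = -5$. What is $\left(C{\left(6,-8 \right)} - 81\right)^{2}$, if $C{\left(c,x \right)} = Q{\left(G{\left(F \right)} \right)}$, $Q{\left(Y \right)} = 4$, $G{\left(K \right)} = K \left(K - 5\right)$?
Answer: $5929$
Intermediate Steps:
$G{\left(K \right)} = K \left(-5 + K\right)$
$C{\left(c,x \right)} = 4$
$\left(C{\left(6,-8 \right)} - 81\right)^{2} = \left(4 - 81\right)^{2} = \left(-77\right)^{2} = 5929$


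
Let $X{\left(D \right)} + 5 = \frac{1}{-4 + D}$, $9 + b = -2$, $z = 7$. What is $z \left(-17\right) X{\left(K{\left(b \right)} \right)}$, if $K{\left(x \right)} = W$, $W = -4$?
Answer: $\frac{4879}{8} \approx 609.88$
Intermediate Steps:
$b = -11$ ($b = -9 - 2 = -11$)
$K{\left(x \right)} = -4$
$X{\left(D \right)} = -5 + \frac{1}{-4 + D}$
$z \left(-17\right) X{\left(K{\left(b \right)} \right)} = 7 \left(-17\right) \frac{21 - -20}{-4 - 4} = - 119 \frac{21 + 20}{-8} = - 119 \left(\left(- \frac{1}{8}\right) 41\right) = \left(-119\right) \left(- \frac{41}{8}\right) = \frac{4879}{8}$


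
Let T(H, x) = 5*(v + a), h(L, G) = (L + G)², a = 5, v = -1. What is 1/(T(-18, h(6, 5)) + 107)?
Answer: 1/127 ≈ 0.0078740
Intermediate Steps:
h(L, G) = (G + L)²
T(H, x) = 20 (T(H, x) = 5*(-1 + 5) = 5*4 = 20)
1/(T(-18, h(6, 5)) + 107) = 1/(20 + 107) = 1/127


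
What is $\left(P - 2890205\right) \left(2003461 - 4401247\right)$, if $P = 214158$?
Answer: $6416588031942$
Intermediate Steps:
$\left(P - 2890205\right) \left(2003461 - 4401247\right) = \left(214158 - 2890205\right) \left(2003461 - 4401247\right) = \left(214158 - 2890205\right) \left(-2397786\right) = \left(-2676047\right) \left(-2397786\right) = 6416588031942$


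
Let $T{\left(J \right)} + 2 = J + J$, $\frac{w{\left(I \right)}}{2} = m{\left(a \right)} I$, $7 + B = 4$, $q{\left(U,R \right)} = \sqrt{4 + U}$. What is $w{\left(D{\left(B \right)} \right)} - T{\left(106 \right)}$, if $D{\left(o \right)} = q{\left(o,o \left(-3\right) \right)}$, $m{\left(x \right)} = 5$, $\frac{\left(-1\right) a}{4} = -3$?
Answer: $-200$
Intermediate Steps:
$a = 12$ ($a = \left(-4\right) \left(-3\right) = 12$)
$B = -3$ ($B = -7 + 4 = -3$)
$D{\left(o \right)} = \sqrt{4 + o}$
$w{\left(I \right)} = 10 I$ ($w{\left(I \right)} = 2 \cdot 5 I = 10 I$)
$T{\left(J \right)} = -2 + 2 J$ ($T{\left(J \right)} = -2 + \left(J + J\right) = -2 + 2 J$)
$w{\left(D{\left(B \right)} \right)} - T{\left(106 \right)} = 10 \sqrt{4 - 3} - \left(-2 + 2 \cdot 106\right) = 10 \sqrt{1} - \left(-2 + 212\right) = 10 \cdot 1 - 210 = 10 - 210 = -200$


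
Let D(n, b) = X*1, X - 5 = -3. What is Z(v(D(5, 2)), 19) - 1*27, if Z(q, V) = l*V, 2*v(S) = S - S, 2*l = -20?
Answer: -217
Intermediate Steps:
l = -10 (l = (½)*(-20) = -10)
X = 2 (X = 5 - 3 = 2)
D(n, b) = 2 (D(n, b) = 2*1 = 2)
v(S) = 0 (v(S) = (S - S)/2 = (½)*0 = 0)
Z(q, V) = -10*V
Z(v(D(5, 2)), 19) - 1*27 = -10*19 - 1*27 = -190 - 27 = -217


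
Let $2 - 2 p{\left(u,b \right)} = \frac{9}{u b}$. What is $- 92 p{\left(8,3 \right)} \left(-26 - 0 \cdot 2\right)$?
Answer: $\frac{3887}{2} \approx 1943.5$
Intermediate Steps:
$p{\left(u,b \right)} = 1 - \frac{9}{2 b u}$ ($p{\left(u,b \right)} = 1 - \frac{9 \frac{1}{u b}}{2} = 1 - \frac{9 \frac{1}{b u}}{2} = 1 - \frac{9 \frac{1}{b} \frac{1}{u}}{2} = 1 - \frac{9}{2 b u}$)
$- 92 p{\left(8,3 \right)} \left(-26 - 0 \cdot 2\right) = - 92 \left(1 - \frac{9}{2 \cdot 3 \cdot 8}\right) \left(-26 - 0 \cdot 2\right) = - 92 \left(1 - \frac{3}{2} \cdot \frac{1}{8}\right) \left(-26 - 0\right) = - 92 \left(1 - \frac{3}{16}\right) \left(-26 + 0\right) = \left(-92\right) \frac{13}{16} \left(-26\right) = \left(- \frac{299}{4}\right) \left(-26\right) = \frac{3887}{2}$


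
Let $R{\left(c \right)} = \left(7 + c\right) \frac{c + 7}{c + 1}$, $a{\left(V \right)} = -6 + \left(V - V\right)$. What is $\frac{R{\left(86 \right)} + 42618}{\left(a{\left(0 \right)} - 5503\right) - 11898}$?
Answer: $- \frac{1238805}{504803} \approx -2.454$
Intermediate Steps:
$a{\left(V \right)} = -6$ ($a{\left(V \right)} = -6 + 0 = -6$)
$R{\left(c \right)} = \frac{\left(7 + c\right)^{2}}{1 + c}$ ($R{\left(c \right)} = \left(7 + c\right) \frac{7 + c}{1 + c} = \frac{\left(7 + c\right)^{2}}{1 + c}$)
$\frac{R{\left(86 \right)} + 42618}{\left(a{\left(0 \right)} - 5503\right) - 11898} = \frac{\frac{\left(7 + 86\right)^{2}}{1 + 86} + 42618}{\left(-6 - 5503\right) - 11898} = \frac{\frac{93^{2}}{87} + 42618}{-5509 - 11898} = \frac{\frac{1}{87} \cdot 8649 + 42618}{-17407} = \left(\frac{2883}{29} + 42618\right) \left(- \frac{1}{17407}\right) = \frac{1238805}{29} \left(- \frac{1}{17407}\right) = - \frac{1238805}{504803}$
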